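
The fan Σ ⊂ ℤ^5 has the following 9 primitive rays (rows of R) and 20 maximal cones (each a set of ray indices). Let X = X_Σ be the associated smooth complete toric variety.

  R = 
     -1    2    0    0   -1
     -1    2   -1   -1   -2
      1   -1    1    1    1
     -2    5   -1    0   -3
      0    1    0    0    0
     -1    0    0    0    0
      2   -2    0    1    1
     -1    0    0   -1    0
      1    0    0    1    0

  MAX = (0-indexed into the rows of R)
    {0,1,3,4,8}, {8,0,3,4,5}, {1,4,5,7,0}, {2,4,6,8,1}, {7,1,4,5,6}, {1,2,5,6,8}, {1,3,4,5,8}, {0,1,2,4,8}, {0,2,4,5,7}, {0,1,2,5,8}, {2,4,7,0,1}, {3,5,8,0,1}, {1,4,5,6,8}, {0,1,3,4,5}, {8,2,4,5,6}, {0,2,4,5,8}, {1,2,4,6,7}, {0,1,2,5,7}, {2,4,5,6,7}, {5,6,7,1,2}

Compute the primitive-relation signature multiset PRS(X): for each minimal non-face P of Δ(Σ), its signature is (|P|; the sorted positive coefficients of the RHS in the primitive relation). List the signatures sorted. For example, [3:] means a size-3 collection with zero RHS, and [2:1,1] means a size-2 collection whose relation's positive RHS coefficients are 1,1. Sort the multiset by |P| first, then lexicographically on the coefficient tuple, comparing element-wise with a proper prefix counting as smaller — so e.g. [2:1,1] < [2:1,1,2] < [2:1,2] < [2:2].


7 collections generate NE(X_Σ); each relation:

  P={7,8}:  v_{7} + v_{8} = 0  ⇒ sig = [2:]
  P={0,6}:  v_{0} + v_{6} = v_{8}  ⇒ sig = [2:1]
  P={3,7}:  v_{3} + v_{7} = v_{0} + v_{1} + v_{4} + v_{5}  ⇒ sig = [2:1,1,1,1]
  P={3,6}:  v_{3} + v_{6} = v_{1} + v_{4} + v_{5} + 2·v_{8}  ⇒ sig = [2:1,1,1,2]
  P={2,3}:  v_{2} + v_{3} = 2·v_{0} + v_{8}  ⇒ sig = [2:1,2]
  P={1,2,4,5}:  v_{1} + v_{2} + v_{4} + v_{5} = v_{0}  ⇒ sig = [4:1]
  P={0,1,4,5,8}:  v_{0} + v_{1} + v_{4} + v_{5} + v_{8} = v_{3}  ⇒ sig = [5:1]

so the primitive-relation signature multiset is
    |P|=2: 5 collections, coeffs (), (1), (1,1,1,1), (1,1,1,2), (1,2)
    |P|=4: 1 collection, coeffs (1)
    |P|=5: 1 collection, coeffs (1)


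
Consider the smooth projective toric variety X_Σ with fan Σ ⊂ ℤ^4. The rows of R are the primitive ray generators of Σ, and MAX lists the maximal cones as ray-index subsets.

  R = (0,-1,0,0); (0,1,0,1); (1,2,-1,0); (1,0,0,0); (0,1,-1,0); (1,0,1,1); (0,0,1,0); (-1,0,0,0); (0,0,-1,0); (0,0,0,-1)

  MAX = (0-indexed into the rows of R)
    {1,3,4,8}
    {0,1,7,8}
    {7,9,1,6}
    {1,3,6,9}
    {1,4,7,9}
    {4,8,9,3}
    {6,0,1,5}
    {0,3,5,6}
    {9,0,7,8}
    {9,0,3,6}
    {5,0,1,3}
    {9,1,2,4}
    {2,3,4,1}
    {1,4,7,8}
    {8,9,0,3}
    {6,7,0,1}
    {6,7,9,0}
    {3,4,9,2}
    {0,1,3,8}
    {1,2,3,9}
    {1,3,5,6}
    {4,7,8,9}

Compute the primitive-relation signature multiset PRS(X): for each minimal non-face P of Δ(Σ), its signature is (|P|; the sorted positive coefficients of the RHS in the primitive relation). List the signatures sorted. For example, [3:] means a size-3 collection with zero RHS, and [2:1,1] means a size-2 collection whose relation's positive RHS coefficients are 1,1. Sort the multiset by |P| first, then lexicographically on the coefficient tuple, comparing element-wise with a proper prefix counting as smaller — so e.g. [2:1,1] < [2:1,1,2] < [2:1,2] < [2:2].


17 minimal non-faces of Δ(Σ) (on 10 rays):

  • {3,7}:  v_{3} + v_{7} = 0  →  sig = [2:]
  • {6,8}:  v_{6} + v_{8} = 0  →  sig = [2:]
  • {0,4}:  v_{0} + v_{4} = v_{8}  →  sig = [2:1]
  • {0,2}:  v_{0} + v_{2} = v_{3} + v_{4}  →  sig = [2:1,1]
  • {4,5}:  v_{4} + v_{5} = v_{1} + v_{3}  →  sig = [2:1,1]
  • {4,6}:  v_{4} + v_{6} = v_{1} + v_{9}  →  sig = [2:1,1]
  • {5,9}:  v_{5} + v_{9} = v_{3} + v_{6}  →  sig = [2:1,1]
  • {2,7}:  v_{2} + v_{7} = v_{1} + v_{4} + v_{9}  →  sig = [2:1,1,1]
  • {5,7}:  v_{5} + v_{7} = v_{0} + v_{1} + v_{6}  →  sig = [2:1,1,1]
  • {5,8}:  v_{5} + v_{8} = v_{0} + v_{1} + v_{3}  →  sig = [2:1,1,1]
  • {2,8}:  v_{2} + v_{8} = v_{3} + 2·v_{4}  →  sig = [2:1,2]
  • {2,5}:  v_{2} + v_{5} = 2·v_{1} + 2·v_{3} + v_{9}  →  sig = [2:1,2,2]
  • {2,6}:  v_{2} + v_{6} = 2·v_{1} + v_{3} + 2·v_{9}  →  sig = [2:1,2,2]
  • {0,1,9}:  v_{0} + v_{1} + v_{9} = 0  →  sig = [3:]
  • {1,8,9}:  v_{1} + v_{8} + v_{9} = v_{4}  →  sig = [3:1]
  • {0,1,3,6}:  v_{0} + v_{1} + v_{3} + v_{6} = v_{5}  →  sig = [4:1]
  • {1,3,4,9}:  v_{1} + v_{3} + v_{4} + v_{9} = v_{2}  →  sig = [4:1]

Hence PRS(X_Σ) =
    [2:]
    [2:]
    [2:1]
    [2:1,1]
    [2:1,1]
    [2:1,1]
    [2:1,1]
    [2:1,1,1]
    [2:1,1,1]
    [2:1,1,1]
    [2:1,2]
    [2:1,2,2]
    [2:1,2,2]
    [3:]
    [3:1]
    [4:1]
    [4:1]


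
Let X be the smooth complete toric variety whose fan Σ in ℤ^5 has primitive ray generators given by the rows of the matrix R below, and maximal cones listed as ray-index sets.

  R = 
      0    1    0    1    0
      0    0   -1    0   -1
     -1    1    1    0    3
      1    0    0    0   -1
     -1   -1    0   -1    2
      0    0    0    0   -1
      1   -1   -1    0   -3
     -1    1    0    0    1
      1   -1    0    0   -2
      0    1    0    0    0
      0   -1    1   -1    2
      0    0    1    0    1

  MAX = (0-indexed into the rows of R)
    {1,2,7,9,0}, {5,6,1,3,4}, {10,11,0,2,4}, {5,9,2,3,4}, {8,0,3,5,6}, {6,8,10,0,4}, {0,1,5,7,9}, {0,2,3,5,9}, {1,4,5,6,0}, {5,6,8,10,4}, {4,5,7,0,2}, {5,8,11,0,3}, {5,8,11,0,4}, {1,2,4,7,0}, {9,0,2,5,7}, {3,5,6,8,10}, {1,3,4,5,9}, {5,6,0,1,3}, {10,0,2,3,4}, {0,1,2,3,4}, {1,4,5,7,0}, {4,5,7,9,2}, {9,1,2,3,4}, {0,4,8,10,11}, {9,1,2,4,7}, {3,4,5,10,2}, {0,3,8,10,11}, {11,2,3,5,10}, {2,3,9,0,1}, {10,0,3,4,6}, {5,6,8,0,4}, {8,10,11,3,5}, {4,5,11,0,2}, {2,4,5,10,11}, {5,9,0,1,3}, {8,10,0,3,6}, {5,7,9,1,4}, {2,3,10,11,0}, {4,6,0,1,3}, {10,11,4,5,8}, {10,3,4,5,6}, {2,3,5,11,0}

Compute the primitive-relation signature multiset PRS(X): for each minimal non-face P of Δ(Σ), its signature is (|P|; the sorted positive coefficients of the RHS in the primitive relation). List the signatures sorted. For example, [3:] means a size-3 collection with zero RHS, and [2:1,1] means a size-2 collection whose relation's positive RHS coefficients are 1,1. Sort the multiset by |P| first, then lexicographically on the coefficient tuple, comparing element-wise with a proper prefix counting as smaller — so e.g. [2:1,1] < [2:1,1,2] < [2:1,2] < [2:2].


Primitive collections (21):

  • {1,11}:  v_{1} + v_{11} = 0  →  sig = [2:]
  • {2,6}:  v_{2} + v_{6} = 0  →  sig = [2:]
  • {1,8}:  v_{1} + v_{8} = v_{6}  →  sig = [2:1]
  • {2,8}:  v_{2} + v_{8} = v_{11}  →  sig = [2:1]
  • {3,7}:  v_{3} + v_{7} = v_{9}  →  sig = [2:1]
  • {6,11}:  v_{6} + v_{11} = v_{8}  →  sig = [2:1]
  • {7,8}:  v_{7} + v_{8} = v_{5}  →  sig = [2:1]
  • {1,10}:  v_{1} + v_{10} = v_{3} + v_{4}  →  sig = [2:1,1]
  • {6,7}:  v_{6} + v_{7} = v_{1} + v_{5}  →  sig = [2:1,1]
  • {7,11}:  v_{7} + v_{11} = v_{2} + v_{5}  →  sig = [2:1,1]
  • {8,9}:  v_{8} + v_{9} = v_{3} + v_{5}  →  sig = [2:1,1]
  • {6,9}:  v_{6} + v_{9} = v_{1} + v_{3} + v_{5}  →  sig = [2:1,1,1]
  • {9,11}:  v_{9} + v_{11} = v_{2} + v_{3} + v_{5}  →  sig = [2:1,1,1]
  • {7,10}:  v_{7} + v_{10} = v_{2} + v_{3} + v_{4} + v_{5}  →  sig = [2:1,1,1,1]
  • {9,10}:  v_{9} + v_{10} = v_{2} + 2·v_{3} + v_{4} + v_{5}  →  sig = [2:1,1,1,2]
  • {0,5,10}:  v_{0} + v_{5} + v_{10} = v_{11}  →  sig = [3:1]
  • {1,2,5}:  v_{1} + v_{2} + v_{5} = v_{7}  →  sig = [3:1]
  • {3,4,11}:  v_{3} + v_{4} + v_{11} = v_{10}  →  sig = [3:1]
  • {0,4,9}:  v_{0} + v_{4} + v_{9} = v_{1} + v_{2}  →  sig = [3:1,1]
  • {3,4,8}:  v_{3} + v_{4} + v_{8} = v_{6} + v_{10}  →  sig = [3:1,1]
  • {0,3,4,5}:  v_{0} + v_{3} + v_{4} + v_{5} = 0  →  sig = [4:]

Hence PRS(X_Σ) =
{ [2:] ×2,  [2:1] ×5,  [2:1,1] ×4,  [2:1,1,1] ×2,  [2:1,1,1,1],  [2:1,1,1,2],  [3:1] ×3,  [3:1,1] ×2,  [4:] }


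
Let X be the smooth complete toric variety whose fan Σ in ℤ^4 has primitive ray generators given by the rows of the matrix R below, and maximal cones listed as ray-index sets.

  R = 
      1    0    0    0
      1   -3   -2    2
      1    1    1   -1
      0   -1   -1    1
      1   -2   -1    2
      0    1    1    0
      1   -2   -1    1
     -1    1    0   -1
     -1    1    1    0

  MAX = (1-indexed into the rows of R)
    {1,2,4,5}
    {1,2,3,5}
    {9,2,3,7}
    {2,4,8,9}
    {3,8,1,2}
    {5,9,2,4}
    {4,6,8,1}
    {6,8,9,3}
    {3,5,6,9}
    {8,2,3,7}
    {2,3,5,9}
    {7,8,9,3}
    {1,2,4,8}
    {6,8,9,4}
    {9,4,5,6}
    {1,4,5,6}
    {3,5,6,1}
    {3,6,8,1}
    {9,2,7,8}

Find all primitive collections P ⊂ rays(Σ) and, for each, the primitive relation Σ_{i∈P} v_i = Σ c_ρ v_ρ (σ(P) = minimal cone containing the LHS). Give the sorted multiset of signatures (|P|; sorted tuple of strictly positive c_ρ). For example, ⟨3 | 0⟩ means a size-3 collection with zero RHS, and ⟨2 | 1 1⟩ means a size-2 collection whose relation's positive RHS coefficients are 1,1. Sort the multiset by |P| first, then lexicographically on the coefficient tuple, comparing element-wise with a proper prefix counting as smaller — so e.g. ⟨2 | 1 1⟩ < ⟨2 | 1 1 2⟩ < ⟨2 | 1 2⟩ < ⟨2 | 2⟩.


The 9 primitive collections of Σ (r=9, n=4):

  • {1,9}:  v_{1} + v_{9} = v_{6}  ⇒ sig = ⟨2 | 1⟩
  • {2,6}:  v_{2} + v_{6} = v_{5}  ⇒ sig = ⟨2 | 1⟩
  • {3,4}:  v_{3} + v_{4} = v_{1}  ⇒ sig = ⟨2 | 1⟩
  • {4,7}:  v_{4} + v_{7} = v_{2}  ⇒ sig = ⟨2 | 1⟩
  • {5,8}:  v_{5} + v_{8} = v_{4}  ⇒ sig = ⟨2 | 1⟩
  • {1,7}:  v_{1} + v_{7} = v_{2} + v_{3}  ⇒ sig = ⟨2 | 1 1⟩
  • {6,7}:  v_{6} + v_{7} = v_{2} + v_{3} + v_{9}  ⇒ sig = ⟨2 | 1 1 1⟩
  • {5,7}:  v_{5} + v_{7} = 2·v_{2} + v_{3} + v_{9}  ⇒ sig = ⟨2 | 1 1 2⟩
  • {2,3,8,9}:  v_{2} + v_{3} + v_{8} + v_{9} = 0  ⇒ sig = ⟨4 | 0⟩

so the primitive-relation signature multiset is
[⟨2 | 1⟩, ⟨2 | 1⟩, ⟨2 | 1⟩, ⟨2 | 1⟩, ⟨2 | 1⟩, ⟨2 | 1 1⟩, ⟨2 | 1 1 1⟩, ⟨2 | 1 1 2⟩, ⟨4 | 0⟩]


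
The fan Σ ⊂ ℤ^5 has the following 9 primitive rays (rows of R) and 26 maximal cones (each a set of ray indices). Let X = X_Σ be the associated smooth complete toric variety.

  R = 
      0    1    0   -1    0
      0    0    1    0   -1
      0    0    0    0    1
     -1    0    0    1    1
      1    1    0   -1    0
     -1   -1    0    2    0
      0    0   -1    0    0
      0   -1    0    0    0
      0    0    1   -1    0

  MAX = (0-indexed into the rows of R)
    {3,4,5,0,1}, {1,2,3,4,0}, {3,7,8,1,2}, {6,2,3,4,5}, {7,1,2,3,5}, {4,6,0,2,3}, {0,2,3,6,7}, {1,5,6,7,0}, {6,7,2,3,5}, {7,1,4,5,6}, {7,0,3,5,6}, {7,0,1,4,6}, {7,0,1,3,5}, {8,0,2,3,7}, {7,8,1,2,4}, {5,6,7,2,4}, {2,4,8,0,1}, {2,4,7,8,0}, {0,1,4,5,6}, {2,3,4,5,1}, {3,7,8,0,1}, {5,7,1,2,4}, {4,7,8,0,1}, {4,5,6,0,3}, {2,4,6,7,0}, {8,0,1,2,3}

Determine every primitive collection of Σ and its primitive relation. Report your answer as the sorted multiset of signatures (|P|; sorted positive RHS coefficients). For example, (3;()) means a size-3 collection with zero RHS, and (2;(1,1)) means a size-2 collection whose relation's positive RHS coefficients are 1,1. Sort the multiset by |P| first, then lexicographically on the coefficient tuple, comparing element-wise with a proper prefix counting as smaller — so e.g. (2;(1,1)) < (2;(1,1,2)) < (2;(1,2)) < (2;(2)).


9 collections generate NE(X_Σ); each relation:

  • {6,8}:  v_{6} + v_{8} = v_{0} + v_{7}  ⟹  sig = (2;(1,1))
  • {5,8}:  v_{5} + v_{8} = v_{1} + v_{3} + v_{7}  ⟹  sig = (2;(1,1,1))
  • {1,2,6}:  v_{1} + v_{2} + v_{6} = 0  ⟹  sig = (3;())
  • {0,2,5}:  v_{0} + v_{2} + v_{5} = v_{3}  ⟹  sig = (3;(1))
  • {3,4,7}:  v_{3} + v_{4} + v_{7} = v_{2}  ⟹  sig = (3;(1))
  • {1,3,6}:  v_{1} + v_{3} + v_{6} = v_{0} + v_{5}  ⟹  sig = (3;(1,1))
  • {3,4,8}:  v_{3} + v_{4} + v_{8} = v_{0} + v_{1} + 2·v_{2}  ⟹  sig = (3;(1,1,2))
  • {0,4,5,7}:  v_{0} + v_{4} + v_{5} + v_{7} = 0  ⟹  sig = (4;())
  • {0,1,2,7}:  v_{0} + v_{1} + v_{2} + v_{7} = v_{8}  ⟹  sig = (4;(1))

Hence PRS(X_Σ) =
    |P|=2: 2 collections, coeffs (1,1), (1,1,1)
    |P|=3: 5 collections, coeffs (), (1), (1), (1,1), (1,1,2)
    |P|=4: 2 collections, coeffs (), (1)


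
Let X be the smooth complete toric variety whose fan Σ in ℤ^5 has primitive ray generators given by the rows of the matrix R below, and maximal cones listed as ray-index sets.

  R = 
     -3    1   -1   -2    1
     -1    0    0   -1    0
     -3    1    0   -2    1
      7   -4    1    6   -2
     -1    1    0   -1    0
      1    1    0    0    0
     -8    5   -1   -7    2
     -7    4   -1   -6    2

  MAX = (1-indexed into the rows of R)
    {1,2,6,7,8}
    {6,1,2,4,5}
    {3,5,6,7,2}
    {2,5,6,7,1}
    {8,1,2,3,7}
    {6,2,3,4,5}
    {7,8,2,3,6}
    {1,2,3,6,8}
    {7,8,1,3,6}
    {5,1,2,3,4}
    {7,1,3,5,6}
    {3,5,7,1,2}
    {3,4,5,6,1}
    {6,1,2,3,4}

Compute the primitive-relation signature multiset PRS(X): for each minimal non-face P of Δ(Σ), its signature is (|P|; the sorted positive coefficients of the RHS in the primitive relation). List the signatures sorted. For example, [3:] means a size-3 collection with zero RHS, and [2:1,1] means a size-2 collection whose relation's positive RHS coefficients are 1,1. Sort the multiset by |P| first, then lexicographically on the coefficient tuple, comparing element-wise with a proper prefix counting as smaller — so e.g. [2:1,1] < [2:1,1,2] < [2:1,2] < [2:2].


Δ(Σ) — 8 vertices, 5 min non-faces:

  • {4,8}:  v_{4} + v_{8} = 0  →  sig = [2:]
  • {4,7}:  v_{4} + v_{7} = v_{5}  →  sig = [2:1]
  • {5,8}:  v_{5} + v_{8} = v_{7}  →  sig = [2:1]
  • {1,2,3,5,6}:  v_{1} + v_{2} + v_{3} + v_{5} + v_{6} = v_{8}  →  sig = [5:1]
  • {1,2,3,6,7}:  v_{1} + v_{2} + v_{3} + v_{6} + v_{7} = 2·v_{8}  →  sig = [5:2]

Hence PRS(X_Σ) =
{ [2:],  [2:1] ×2,  [5:1],  [5:2] }


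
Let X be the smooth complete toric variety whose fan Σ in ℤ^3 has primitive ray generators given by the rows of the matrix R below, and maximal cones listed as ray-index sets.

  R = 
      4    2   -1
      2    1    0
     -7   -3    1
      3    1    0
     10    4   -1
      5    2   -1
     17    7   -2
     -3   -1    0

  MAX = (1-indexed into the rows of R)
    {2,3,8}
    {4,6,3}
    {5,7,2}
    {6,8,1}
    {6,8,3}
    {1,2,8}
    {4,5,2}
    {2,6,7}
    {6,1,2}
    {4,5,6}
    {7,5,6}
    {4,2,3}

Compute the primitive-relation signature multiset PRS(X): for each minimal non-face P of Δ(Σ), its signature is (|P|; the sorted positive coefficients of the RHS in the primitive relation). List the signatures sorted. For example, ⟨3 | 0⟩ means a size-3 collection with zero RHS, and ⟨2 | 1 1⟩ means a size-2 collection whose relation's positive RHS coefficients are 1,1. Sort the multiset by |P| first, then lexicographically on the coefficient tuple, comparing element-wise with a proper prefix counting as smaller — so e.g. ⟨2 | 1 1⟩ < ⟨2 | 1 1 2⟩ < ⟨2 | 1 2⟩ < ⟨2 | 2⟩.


Primitive collections (14):

  {4,8}:  v_{4} + v_{8} = 0 ; sig = ⟨2 | 0⟩
  {1,3}:  v_{1} + v_{3} = v_{8} ; sig = ⟨2 | 1⟩
  {3,5}:  v_{3} + v_{5} = v_{4} ; sig = ⟨2 | 1⟩
  {3,7}:  v_{3} + v_{7} = v_{5} ; sig = ⟨2 | 1⟩
  {1,4}:  v_{1} + v_{4} = v_{2} + v_{6} ; sig = ⟨2 | 1 1⟩
  {5,8}:  v_{5} + v_{8} = v_{2} + v_{6} ; sig = ⟨2 | 1 1⟩
  {4,7}:  v_{4} + v_{7} = 2·v_{5} ; sig = ⟨2 | 2⟩
  {1,5}:  v_{1} + v_{5} = 2·v_{2} + 2·v_{6} ; sig = ⟨2 | 2 2⟩
  {7,8}:  v_{7} + v_{8} = 2·v_{2} + 2·v_{6} ; sig = ⟨2 | 2 2⟩
  {1,7}:  v_{1} + v_{7} = 3·v_{2} + 3·v_{6} ; sig = ⟨2 | 3 3⟩
  {2,3,6}:  v_{2} + v_{3} + v_{6} = 0 ; sig = ⟨3 | 0⟩
  {2,4,6}:  v_{2} + v_{4} + v_{6} = v_{5} ; sig = ⟨3 | 1⟩
  {2,5,6}:  v_{2} + v_{5} + v_{6} = v_{7} ; sig = ⟨3 | 1⟩
  {2,6,8}:  v_{2} + v_{6} + v_{8} = v_{1} ; sig = ⟨3 | 1⟩

so the primitive-relation signature multiset is
    |P|=2: 10 collections, coeffs (), (1), (1), (1), (1,1), (1,1), (2), (2,2), (2,2), (3,3)
    |P|=3: 4 collections, coeffs (), (1), (1), (1)


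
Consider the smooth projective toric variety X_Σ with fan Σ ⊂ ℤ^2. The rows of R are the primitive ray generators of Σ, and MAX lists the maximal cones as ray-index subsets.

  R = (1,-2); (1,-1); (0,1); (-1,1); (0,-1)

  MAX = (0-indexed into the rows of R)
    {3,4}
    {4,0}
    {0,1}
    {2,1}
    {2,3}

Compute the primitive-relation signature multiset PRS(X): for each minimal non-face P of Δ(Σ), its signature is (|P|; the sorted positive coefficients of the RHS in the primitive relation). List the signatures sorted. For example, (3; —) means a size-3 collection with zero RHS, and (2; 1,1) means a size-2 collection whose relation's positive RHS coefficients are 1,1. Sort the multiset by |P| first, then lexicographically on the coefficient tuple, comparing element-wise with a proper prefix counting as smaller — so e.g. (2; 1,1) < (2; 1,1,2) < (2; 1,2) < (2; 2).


5 minimal non-faces of Δ(Σ) (on 5 rays):

  • {1,3}:  v_{1} + v_{3} = 0 — sig = (2; —)
  • {2,4}:  v_{2} + v_{4} = 0 — sig = (2; —)
  • {0,2}:  v_{0} + v_{2} = v_{1} — sig = (2; 1)
  • {0,3}:  v_{0} + v_{3} = v_{4} — sig = (2; 1)
  • {1,4}:  v_{1} + v_{4} = v_{0} — sig = (2; 1)

so the primitive-relation signature multiset is
    (2; —)
    (2; —)
    (2; 1)
    (2; 1)
    (2; 1)


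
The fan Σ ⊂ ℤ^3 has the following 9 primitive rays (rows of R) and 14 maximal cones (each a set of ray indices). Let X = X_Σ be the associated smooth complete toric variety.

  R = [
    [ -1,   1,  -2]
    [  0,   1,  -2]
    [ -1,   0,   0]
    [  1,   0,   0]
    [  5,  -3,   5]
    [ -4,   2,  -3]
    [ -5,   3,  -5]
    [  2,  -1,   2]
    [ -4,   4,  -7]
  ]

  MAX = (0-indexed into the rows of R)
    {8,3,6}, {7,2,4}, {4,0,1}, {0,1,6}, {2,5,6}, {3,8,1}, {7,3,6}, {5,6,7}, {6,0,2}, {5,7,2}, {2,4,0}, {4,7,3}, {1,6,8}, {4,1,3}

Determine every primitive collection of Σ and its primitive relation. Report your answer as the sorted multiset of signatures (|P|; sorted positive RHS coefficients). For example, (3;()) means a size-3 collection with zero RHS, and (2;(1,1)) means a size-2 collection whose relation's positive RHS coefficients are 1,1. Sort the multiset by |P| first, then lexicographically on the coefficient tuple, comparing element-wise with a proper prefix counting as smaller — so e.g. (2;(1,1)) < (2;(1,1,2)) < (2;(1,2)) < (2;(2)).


Primitive collections (17):

  P={2,3}:  v_{2} + v_{3} = 0  →  sig = (2;())
  P={4,6}:  v_{4} + v_{6} = 0  →  sig = (2;())
  P={0,3}:  v_{0} + v_{3} = v_{1}  →  sig = (2;(1))
  P={0,5}:  v_{0} + v_{5} = v_{6}  →  sig = (2;(1))
  P={0,7}:  v_{0} + v_{7} = v_{3}  →  sig = (2;(1))
  P={1,2}:  v_{1} + v_{2} = v_{0}  →  sig = (2;(1))
  P={1,5}:  v_{1} + v_{5} = v_{3} + v_{6}  →  sig = (2;(1,1))
  P={2,8}:  v_{2} + v_{8} = v_{1} + v_{6}  →  sig = (2;(1,1))
  P={3,5}:  v_{3} + v_{5} = v_{6} + v_{7}  →  sig = (2;(1,1))
  P={4,5}:  v_{4} + v_{5} = v_{2} + v_{7}  →  sig = (2;(1,1))
  P={4,8}:  v_{4} + v_{8} = v_{1} + v_{3}  →  sig = (2;(1,1))
  P={0,8}:  v_{0} + v_{8} = 2·v_{1} + v_{6}  →  sig = (2;(1,2))
  P={7,8}:  v_{7} + v_{8} = 3·v_{3} + v_{6}  →  sig = (2;(1,3))
  P={1,7}:  v_{1} + v_{7} = 2·v_{3}  →  sig = (2;(2))
  P={5,8}:  v_{5} + v_{8} = 2·v_{3} + 2·v_{6}  →  sig = (2;(2,2))
  P={1,3,6}:  v_{1} + v_{3} + v_{6} = v_{8}  →  sig = (3;(1))
  P={2,6,7}:  v_{2} + v_{6} + v_{7} = v_{5}  →  sig = (3;(1))

so the primitive-relation signature multiset is
[(2;()), (2;()), (2;(1)), (2;(1)), (2;(1)), (2;(1)), (2;(1,1)), (2;(1,1)), (2;(1,1)), (2;(1,1)), (2;(1,1)), (2;(1,2)), (2;(1,3)), (2;(2)), (2;(2,2)), (3;(1)), (3;(1))]


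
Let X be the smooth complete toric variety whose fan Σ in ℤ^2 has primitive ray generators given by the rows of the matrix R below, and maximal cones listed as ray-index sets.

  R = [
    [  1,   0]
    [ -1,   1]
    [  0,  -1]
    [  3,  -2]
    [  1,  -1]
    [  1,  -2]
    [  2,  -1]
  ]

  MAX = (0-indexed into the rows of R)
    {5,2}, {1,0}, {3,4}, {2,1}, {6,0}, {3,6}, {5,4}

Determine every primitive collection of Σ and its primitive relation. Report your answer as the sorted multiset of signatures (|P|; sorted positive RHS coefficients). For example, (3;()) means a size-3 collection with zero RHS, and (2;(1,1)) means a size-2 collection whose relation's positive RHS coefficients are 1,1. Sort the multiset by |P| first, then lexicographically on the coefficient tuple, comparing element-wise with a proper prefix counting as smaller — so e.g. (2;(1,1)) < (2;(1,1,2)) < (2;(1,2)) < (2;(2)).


14 minimal non-faces of Δ(Σ) (on 7 rays):

  {1,4}:  v_{1} + v_{4} = 0  ⇒ sig = (2;())
  {0,2}:  v_{0} + v_{2} = v_{4}  ⇒ sig = (2;(1))
  {0,4}:  v_{0} + v_{4} = v_{6}  ⇒ sig = (2;(1))
  {1,3}:  v_{1} + v_{3} = v_{6}  ⇒ sig = (2;(1))
  {1,5}:  v_{1} + v_{5} = v_{2}  ⇒ sig = (2;(1))
  {1,6}:  v_{1} + v_{6} = v_{0}  ⇒ sig = (2;(1))
  {2,4}:  v_{2} + v_{4} = v_{5}  ⇒ sig = (2;(1))
  {4,6}:  v_{4} + v_{6} = v_{3}  ⇒ sig = (2;(1))
  {0,3}:  v_{0} + v_{3} = 2·v_{6}  ⇒ sig = (2;(2))
  {0,5}:  v_{0} + v_{5} = 2·v_{4}  ⇒ sig = (2;(2))
  {2,6}:  v_{2} + v_{6} = 2·v_{4}  ⇒ sig = (2;(2))
  {2,3}:  v_{2} + v_{3} = 3·v_{4}  ⇒ sig = (2;(3))
  {5,6}:  v_{5} + v_{6} = 3·v_{4}  ⇒ sig = (2;(3))
  {3,5}:  v_{3} + v_{5} = 4·v_{4}  ⇒ sig = (2;(4))

Signatures (|P|; sorted positive RHS coefficients), sorted:
    (2;())
    (2;(1))
    (2;(1))
    (2;(1))
    (2;(1))
    (2;(1))
    (2;(1))
    (2;(1))
    (2;(2))
    (2;(2))
    (2;(2))
    (2;(3))
    (2;(3))
    (2;(4))


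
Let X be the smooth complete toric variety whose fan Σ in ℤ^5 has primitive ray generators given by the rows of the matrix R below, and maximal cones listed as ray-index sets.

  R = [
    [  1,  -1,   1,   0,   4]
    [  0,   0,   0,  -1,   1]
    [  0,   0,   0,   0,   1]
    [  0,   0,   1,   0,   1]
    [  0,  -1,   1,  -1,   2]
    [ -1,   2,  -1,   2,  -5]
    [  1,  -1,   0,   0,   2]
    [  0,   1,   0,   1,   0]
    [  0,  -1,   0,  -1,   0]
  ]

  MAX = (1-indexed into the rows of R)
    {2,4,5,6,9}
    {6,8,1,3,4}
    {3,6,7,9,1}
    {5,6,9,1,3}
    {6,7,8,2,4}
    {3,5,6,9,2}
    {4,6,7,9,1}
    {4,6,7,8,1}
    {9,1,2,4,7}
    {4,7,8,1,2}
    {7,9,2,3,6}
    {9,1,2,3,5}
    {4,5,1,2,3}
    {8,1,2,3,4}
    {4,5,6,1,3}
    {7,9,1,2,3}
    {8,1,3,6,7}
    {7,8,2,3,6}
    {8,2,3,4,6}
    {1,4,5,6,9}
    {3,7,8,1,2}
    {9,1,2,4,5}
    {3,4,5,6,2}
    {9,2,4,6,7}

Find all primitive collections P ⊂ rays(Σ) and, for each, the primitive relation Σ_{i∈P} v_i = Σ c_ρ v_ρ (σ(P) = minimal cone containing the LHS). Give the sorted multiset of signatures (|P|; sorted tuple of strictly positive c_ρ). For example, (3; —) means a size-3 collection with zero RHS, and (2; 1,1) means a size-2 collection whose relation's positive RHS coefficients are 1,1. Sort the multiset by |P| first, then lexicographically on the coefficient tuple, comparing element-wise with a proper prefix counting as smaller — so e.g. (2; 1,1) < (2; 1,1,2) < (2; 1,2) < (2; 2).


Σ has 6 primitive collections:

  • {8,9}:  v_{8} + v_{9} = 0  ⇒ sig = (2; —)
  • {5,7}:  v_{5} + v_{7} = v_{1} + v_{9}  ⇒ sig = (2; 1,1)
  • {5,8}:  v_{5} + v_{8} = v_{3} + v_{4}  ⇒ sig = (2; 1,1)
  • {1,2,6}:  v_{1} + v_{2} + v_{6} = v_{8}  ⇒ sig = (3; 1)
  • {3,4,7}:  v_{3} + v_{4} + v_{7} = v_{1}  ⇒ sig = (3; 1)
  • {3,4,9}:  v_{3} + v_{4} + v_{9} = v_{5}  ⇒ sig = (3; 1)

Signatures (|P|; sorted positive RHS coefficients), sorted:
{ (2; —),  (2; 1,1) ×2,  (3; 1) ×3 }


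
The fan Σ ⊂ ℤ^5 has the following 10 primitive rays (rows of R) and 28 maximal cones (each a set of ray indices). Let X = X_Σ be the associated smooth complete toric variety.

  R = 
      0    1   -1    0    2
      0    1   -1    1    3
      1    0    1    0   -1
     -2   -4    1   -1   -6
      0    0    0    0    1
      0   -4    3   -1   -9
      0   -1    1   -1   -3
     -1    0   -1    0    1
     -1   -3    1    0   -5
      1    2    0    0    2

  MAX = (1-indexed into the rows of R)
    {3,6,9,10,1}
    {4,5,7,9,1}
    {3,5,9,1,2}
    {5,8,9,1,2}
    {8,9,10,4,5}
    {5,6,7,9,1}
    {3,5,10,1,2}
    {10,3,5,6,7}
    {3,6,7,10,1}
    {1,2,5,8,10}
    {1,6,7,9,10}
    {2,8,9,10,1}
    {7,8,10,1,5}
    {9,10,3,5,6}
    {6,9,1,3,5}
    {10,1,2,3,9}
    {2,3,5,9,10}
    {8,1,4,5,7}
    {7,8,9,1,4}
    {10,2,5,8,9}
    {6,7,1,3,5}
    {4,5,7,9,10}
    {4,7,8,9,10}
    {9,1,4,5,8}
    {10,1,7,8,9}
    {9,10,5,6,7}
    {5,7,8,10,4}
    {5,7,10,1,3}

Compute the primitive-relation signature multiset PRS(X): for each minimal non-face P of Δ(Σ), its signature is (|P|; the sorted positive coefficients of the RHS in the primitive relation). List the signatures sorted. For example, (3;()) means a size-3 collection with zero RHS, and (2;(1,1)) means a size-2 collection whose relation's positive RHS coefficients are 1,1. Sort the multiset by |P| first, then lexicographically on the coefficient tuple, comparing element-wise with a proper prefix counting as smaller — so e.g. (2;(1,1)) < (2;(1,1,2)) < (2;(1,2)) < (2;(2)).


Primitive collections (12):

  {2,7}:  v_{2} + v_{7} = 0 — sig = (2;())
  {3,8}:  v_{3} + v_{8} = 0 — sig = (2;())
  {2,6}:  v_{2} + v_{6} = v_{3} + v_{9} — sig = (2;(1,1))
  {6,8}:  v_{6} + v_{8} = v_{7} + v_{9} — sig = (2;(1,1))
  {2,4}:  v_{2} + v_{4} = v_{5} + v_{8} + v_{9} — sig = (2;(1,1,1))
  {3,4}:  v_{3} + v_{4} = v_{5} + v_{7} + v_{9} — sig = (2;(1,1,1))
  {4,6}:  v_{4} + v_{6} = v_{5} + 2·v_{7} + 2·v_{9} — sig = (2;(1,2,2))
  {3,7,9}:  v_{3} + v_{7} + v_{9} = v_{6} — sig = (3;(1))
  {1,4,10}:  v_{1} + v_{4} + v_{10} = v_{7} + v_{8} — sig = (3;(1,1))
  {1,5,9,10}:  v_{1} + v_{5} + v_{9} + v_{10} = 0 — sig = (4;())
  {5,7,8,9}:  v_{5} + v_{7} + v_{8} + v_{9} = v_{4} — sig = (4;(1))
  {1,5,6,10}:  v_{1} + v_{5} + v_{6} + v_{10} = v_{3} + v_{7} — sig = (4;(1,1))

Hence PRS(X_Σ) =
    (2;())
    (2;())
    (2;(1,1))
    (2;(1,1))
    (2;(1,1,1))
    (2;(1,1,1))
    (2;(1,2,2))
    (3;(1))
    (3;(1,1))
    (4;())
    (4;(1))
    (4;(1,1))


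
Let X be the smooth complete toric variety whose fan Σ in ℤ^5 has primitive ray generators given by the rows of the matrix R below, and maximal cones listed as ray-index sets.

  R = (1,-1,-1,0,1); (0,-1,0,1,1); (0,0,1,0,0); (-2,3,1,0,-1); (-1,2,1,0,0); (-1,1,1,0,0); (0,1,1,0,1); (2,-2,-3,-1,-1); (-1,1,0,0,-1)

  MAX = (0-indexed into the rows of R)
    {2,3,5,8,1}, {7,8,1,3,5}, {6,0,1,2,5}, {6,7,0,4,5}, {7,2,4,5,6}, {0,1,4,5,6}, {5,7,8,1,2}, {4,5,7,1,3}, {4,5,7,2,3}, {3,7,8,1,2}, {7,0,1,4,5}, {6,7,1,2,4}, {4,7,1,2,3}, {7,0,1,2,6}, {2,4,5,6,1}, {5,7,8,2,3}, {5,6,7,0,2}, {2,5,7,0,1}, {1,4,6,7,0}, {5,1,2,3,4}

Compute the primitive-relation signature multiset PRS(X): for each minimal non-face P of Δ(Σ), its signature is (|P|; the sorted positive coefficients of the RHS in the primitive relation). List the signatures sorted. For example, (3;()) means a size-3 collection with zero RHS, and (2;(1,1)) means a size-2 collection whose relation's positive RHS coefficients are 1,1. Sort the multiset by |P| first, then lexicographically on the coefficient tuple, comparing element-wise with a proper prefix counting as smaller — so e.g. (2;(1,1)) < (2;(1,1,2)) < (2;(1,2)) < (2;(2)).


Σ has 9 primitive collections:

  P={4,8}:  v_{4} + v_{8} = v_{3}  ⇒ sig = (2;(1))
  P={6,8}:  v_{6} + v_{8} = v_{4}  ⇒ sig = (2;(1))
  P={0,8}:  v_{0} + v_{8} = v_{1} + v_{4} + v_{5} + v_{7}  ⇒ sig = (2;(1,1,1,1))
  P={0,3}:  v_{0} + v_{3} = v_{1} + 2·v_{4} + v_{5} + v_{7}  ⇒ sig = (2;(1,1,1,2))
  P={3,6}:  v_{3} + v_{6} = 2·v_{4}  ⇒ sig = (2;(2))
  P={0,2,4}:  v_{0} + v_{2} + v_{4} = v_{6}  ⇒ sig = (3;(1))
  P={1,5,6,7}:  v_{1} + v_{5} + v_{6} + v_{7} = v_{0}  ⇒ sig = (4;(1))
  P={1,2,4,5,7}:  v_{1} + v_{2} + v_{4} + v_{5} + v_{7} = 0  ⇒ sig = (5;())
  P={1,2,3,5,7}:  v_{1} + v_{2} + v_{3} + v_{5} + v_{7} = v_{8}  ⇒ sig = (5;(1))

Sorted signature multiset PRS(X):
    (2;(1))
    (2;(1))
    (2;(1,1,1,1))
    (2;(1,1,1,2))
    (2;(2))
    (3;(1))
    (4;(1))
    (5;())
    (5;(1))


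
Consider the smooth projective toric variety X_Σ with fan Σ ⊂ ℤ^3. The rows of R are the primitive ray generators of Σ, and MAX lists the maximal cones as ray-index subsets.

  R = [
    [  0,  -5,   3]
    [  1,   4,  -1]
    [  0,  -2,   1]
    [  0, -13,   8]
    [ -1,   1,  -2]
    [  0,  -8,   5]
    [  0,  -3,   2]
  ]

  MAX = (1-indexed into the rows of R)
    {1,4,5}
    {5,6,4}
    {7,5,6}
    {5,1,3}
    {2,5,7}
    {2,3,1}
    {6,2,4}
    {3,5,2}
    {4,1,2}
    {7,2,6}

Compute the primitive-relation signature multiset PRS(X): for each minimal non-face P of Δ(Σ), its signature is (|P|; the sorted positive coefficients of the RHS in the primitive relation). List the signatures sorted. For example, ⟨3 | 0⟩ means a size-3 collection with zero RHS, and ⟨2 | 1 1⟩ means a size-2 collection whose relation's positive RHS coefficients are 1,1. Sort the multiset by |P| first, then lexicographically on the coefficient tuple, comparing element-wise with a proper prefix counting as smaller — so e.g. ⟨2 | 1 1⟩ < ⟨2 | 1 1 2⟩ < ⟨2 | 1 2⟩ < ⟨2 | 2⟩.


Δ(Σ) — 7 vertices, 9 min non-faces:

  • {1,6}:  v_{1} + v_{6} = v_{4} ; sig = ⟨2 | 1⟩
  • {1,7}:  v_{1} + v_{7} = v_{6} ; sig = ⟨2 | 1⟩
  • {3,7}:  v_{3} + v_{7} = v_{1} ; sig = ⟨2 | 1⟩
  • {3,6}:  v_{3} + v_{6} = 2·v_{1} ; sig = ⟨2 | 2⟩
  • {4,7}:  v_{4} + v_{7} = 2·v_{6} ; sig = ⟨2 | 2⟩
  • {3,4}:  v_{3} + v_{4} = 3·v_{1} ; sig = ⟨2 | 3⟩
  • {1,2,5}:  v_{1} + v_{2} + v_{5} = 0 ; sig = ⟨3 | 0⟩
  • {2,4,5}:  v_{2} + v_{4} + v_{5} = v_{6} ; sig = ⟨3 | 1⟩
  • {2,5,6}:  v_{2} + v_{5} + v_{6} = v_{7} ; sig = ⟨3 | 1⟩

Hence PRS(X_Σ) =
[⟨2 | 1⟩, ⟨2 | 1⟩, ⟨2 | 1⟩, ⟨2 | 2⟩, ⟨2 | 2⟩, ⟨2 | 3⟩, ⟨3 | 0⟩, ⟨3 | 1⟩, ⟨3 | 1⟩]


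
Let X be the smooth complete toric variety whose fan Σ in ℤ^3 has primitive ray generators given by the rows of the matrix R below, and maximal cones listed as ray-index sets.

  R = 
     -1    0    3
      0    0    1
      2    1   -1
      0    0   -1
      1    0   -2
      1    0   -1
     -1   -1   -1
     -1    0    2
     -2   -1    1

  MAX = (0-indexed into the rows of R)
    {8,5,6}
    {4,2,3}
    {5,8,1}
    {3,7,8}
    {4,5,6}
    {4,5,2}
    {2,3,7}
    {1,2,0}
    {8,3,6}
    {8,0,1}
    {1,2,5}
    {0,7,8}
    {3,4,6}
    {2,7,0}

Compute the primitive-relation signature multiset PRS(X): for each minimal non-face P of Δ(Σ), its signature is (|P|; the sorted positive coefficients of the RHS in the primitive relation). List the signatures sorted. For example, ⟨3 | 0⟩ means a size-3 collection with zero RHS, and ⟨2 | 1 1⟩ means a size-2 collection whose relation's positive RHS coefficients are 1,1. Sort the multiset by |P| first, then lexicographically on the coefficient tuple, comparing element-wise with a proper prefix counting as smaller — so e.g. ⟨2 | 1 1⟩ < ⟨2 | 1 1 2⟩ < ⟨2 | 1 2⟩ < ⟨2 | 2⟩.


|primitive collections| = 15. Relations:

  P={1,3}:  v_{1} + v_{3} = 0  ⟹  sig = ⟨2 | 0⟩
  P={2,8}:  v_{2} + v_{8} = 0  ⟹  sig = ⟨2 | 0⟩
  P={4,7}:  v_{4} + v_{7} = 0  ⟹  sig = ⟨2 | 0⟩
  P={0,3}:  v_{0} + v_{3} = v_{7}  ⟹  sig = ⟨2 | 1⟩
  P={0,4}:  v_{0} + v_{4} = v_{1}  ⟹  sig = ⟨2 | 1⟩
  P={1,4}:  v_{1} + v_{4} = v_{5}  ⟹  sig = ⟨2 | 1⟩
  P={1,7}:  v_{1} + v_{7} = v_{0}  ⟹  sig = ⟨2 | 1⟩
  P={2,6}:  v_{2} + v_{6} = v_{4}  ⟹  sig = ⟨2 | 1⟩
  P={3,5}:  v_{3} + v_{5} = v_{4}  ⟹  sig = ⟨2 | 1⟩
  P={4,8}:  v_{4} + v_{8} = v_{6}  ⟹  sig = ⟨2 | 1⟩
  P={5,7}:  v_{5} + v_{7} = v_{1}  ⟹  sig = ⟨2 | 1⟩
  P={6,7}:  v_{6} + v_{7} = v_{8}  ⟹  sig = ⟨2 | 1⟩
  P={0,6}:  v_{0} + v_{6} = v_{1} + v_{8}  ⟹  sig = ⟨2 | 1 1⟩
  P={1,6}:  v_{1} + v_{6} = v_{5} + v_{8}  ⟹  sig = ⟨2 | 1 1⟩
  P={0,5}:  v_{0} + v_{5} = 2·v_{1}  ⟹  sig = ⟨2 | 2⟩

so the primitive-relation signature multiset is
    |P|=2: 15 collections, coeffs (), (), (), (1), (1), (1), (1), (1), (1), (1), (1), (1), (1,1), (1,1), (2)


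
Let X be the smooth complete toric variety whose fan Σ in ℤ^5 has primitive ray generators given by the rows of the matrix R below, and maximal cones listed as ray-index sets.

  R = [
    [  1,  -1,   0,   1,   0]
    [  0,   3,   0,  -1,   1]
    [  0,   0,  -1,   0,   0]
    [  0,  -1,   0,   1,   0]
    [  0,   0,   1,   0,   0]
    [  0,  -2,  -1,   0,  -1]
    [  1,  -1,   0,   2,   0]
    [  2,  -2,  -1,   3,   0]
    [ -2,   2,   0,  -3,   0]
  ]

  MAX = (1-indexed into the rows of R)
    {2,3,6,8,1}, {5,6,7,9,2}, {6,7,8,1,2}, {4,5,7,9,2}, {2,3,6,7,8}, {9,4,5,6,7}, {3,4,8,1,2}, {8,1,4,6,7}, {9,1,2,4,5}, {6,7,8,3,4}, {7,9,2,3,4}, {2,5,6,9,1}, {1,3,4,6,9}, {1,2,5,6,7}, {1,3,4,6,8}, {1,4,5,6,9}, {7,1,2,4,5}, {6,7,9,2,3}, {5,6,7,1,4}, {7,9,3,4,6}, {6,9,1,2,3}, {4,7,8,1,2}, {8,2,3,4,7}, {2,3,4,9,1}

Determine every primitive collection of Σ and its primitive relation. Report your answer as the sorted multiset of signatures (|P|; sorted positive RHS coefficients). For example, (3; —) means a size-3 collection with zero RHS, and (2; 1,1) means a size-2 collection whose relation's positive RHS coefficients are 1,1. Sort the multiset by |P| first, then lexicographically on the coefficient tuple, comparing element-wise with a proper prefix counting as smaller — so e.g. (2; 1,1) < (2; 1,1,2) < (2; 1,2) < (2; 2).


The 6 primitive collections of Σ (r=9, n=5):

  P = {3,5}:  v_{3} + v_{5} = 0  →  sig = (2; —)
  P = {8,9}:  v_{8} + v_{9} = v_{3}  →  sig = (2; 1)
  P = {5,8}:  v_{5} + v_{8} = v_{1} + v_{7}  →  sig = (2; 1,1)
  P = {1,7,9}:  v_{1} + v_{7} + v_{9} = 0  →  sig = (3; —)
  P = {1,3,7}:  v_{1} + v_{3} + v_{7} = v_{8}  →  sig = (3; 1)
  P = {2,4,6}:  v_{2} + v_{4} + v_{6} = v_{3}  →  sig = (3; 1)

so the primitive-relation signature multiset is
    |P|=2: 3 collections, coeffs (), (1), (1,1)
    |P|=3: 3 collections, coeffs (), (1), (1)


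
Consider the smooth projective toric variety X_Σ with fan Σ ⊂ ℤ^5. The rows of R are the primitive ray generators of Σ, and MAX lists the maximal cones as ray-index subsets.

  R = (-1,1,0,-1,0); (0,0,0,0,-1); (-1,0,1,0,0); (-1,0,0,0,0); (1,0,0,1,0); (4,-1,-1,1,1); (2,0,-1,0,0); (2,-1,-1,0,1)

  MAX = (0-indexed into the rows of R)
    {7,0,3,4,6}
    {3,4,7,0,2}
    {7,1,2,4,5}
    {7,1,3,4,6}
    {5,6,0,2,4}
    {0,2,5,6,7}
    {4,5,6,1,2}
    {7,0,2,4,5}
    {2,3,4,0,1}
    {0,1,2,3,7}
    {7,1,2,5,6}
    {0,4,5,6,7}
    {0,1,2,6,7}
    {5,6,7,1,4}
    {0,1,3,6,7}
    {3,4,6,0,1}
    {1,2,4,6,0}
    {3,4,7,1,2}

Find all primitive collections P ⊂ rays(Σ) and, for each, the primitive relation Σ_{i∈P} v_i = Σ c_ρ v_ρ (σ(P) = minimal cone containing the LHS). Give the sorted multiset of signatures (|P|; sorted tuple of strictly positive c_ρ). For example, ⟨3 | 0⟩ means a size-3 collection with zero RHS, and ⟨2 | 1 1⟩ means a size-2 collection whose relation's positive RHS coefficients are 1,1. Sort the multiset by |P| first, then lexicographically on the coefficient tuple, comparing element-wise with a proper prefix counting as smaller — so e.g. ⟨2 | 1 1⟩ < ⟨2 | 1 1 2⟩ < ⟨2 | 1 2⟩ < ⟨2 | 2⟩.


5 minimal non-faces of Δ(Σ) (on 8 rays):

  {3,5}:  v_{3} + v_{5} = v_{4} + v_{7} — sig = ⟨2 | 1 1⟩
  {2,3,6}:  v_{2} + v_{3} + v_{6} = 0 — sig = ⟨3 | 0⟩
  {0,1,5}:  v_{0} + v_{1} + v_{5} = v_{2} + 2·v_{6} — sig = ⟨3 | 1 2⟩
  {0,1,4,7}:  v_{0} + v_{1} + v_{4} + v_{7} = v_{6} — sig = ⟨4 | 1⟩
  {2,4,6,7}:  v_{2} + v_{4} + v_{6} + v_{7} = v_{5} — sig = ⟨4 | 1⟩

Hence PRS(X_Σ) =
    ⟨2 | 1 1⟩
    ⟨3 | 0⟩
    ⟨3 | 1 2⟩
    ⟨4 | 1⟩
    ⟨4 | 1⟩


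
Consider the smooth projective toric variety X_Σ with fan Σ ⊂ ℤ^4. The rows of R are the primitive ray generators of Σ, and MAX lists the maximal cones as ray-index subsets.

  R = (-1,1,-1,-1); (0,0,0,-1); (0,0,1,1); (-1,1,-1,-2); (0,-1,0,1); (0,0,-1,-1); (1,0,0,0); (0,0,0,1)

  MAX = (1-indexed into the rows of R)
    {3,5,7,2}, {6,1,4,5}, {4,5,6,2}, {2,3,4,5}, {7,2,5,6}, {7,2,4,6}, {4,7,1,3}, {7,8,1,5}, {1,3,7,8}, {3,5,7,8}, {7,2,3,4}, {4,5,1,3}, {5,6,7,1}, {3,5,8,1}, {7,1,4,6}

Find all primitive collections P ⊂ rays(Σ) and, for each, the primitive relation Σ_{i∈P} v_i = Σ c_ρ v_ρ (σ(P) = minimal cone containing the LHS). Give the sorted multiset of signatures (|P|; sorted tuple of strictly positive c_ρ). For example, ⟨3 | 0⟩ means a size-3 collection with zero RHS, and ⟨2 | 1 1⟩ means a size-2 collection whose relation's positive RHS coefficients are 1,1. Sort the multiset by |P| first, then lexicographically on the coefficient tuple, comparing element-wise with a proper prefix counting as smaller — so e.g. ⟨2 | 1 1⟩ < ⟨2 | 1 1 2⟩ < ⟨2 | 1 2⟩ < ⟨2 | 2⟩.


|primitive collections| = 7. Relations:

  P={2,8}:  v_{2} + v_{8} = 0 — sig = ⟨2 | 0⟩
  P={3,6}:  v_{3} + v_{6} = 0 — sig = ⟨2 | 0⟩
  P={1,2}:  v_{1} + v_{2} = v_{4} — sig = ⟨2 | 1⟩
  P={4,8}:  v_{4} + v_{8} = v_{1} — sig = ⟨2 | 1⟩
  P={6,8}:  v_{6} + v_{8} = v_{1} + v_{5} + v_{7} — sig = ⟨2 | 1 1 1⟩
  P={4,5,7}:  v_{4} + v_{5} + v_{7} = v_{6} — sig = ⟨3 | 1⟩
  P={1,3,5,7}:  v_{1} + v_{3} + v_{5} + v_{7} = v_{8} — sig = ⟨4 | 1⟩

Signatures (|P|; sorted positive RHS coefficients), sorted:
    |P|=2: 5 collections, coeffs (), (), (1), (1), (1,1,1)
    |P|=3: 1 collection, coeffs (1)
    |P|=4: 1 collection, coeffs (1)


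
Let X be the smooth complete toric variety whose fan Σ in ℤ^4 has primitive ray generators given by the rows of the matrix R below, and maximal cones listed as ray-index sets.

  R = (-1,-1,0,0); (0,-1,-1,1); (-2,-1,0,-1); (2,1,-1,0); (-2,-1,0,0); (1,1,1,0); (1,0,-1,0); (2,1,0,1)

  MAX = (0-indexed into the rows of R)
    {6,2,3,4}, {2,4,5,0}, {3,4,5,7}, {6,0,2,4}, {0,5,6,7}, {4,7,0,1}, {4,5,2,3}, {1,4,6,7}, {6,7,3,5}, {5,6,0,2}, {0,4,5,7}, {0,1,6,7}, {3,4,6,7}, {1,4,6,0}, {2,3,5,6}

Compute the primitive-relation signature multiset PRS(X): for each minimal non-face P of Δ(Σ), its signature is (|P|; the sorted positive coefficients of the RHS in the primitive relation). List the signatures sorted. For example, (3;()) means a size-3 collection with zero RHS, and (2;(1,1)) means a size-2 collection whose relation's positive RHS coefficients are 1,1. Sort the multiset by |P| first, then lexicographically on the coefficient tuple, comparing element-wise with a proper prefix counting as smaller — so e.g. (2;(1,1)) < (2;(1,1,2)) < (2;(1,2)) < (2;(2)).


|primitive collections| = 7. Relations:

  P = {2,7}:  v_{2} + v_{7} = 0 ; sig = (2;())
  P = {0,3}:  v_{0} + v_{3} = v_{6} ; sig = (2;(1))
  P = {1,5}:  v_{1} + v_{5} = v_{0} + v_{7} ; sig = (2;(1,1))
  P = {1,2}:  v_{1} + v_{2} = v_{0} + v_{4} + v_{6} ; sig = (2;(1,1,1))
  P = {1,3}:  v_{1} + v_{3} = v_{4} + 2·v_{6} + v_{7} ; sig = (2;(1,1,2))
  P = {4,5,6}:  v_{4} + v_{5} + v_{6} = 0 ; sig = (3;())
  P = {0,4,6,7}:  v_{0} + v_{4} + v_{6} + v_{7} = v_{1} ; sig = (4;(1))

so the primitive-relation signature multiset is
    (2;())
    (2;(1))
    (2;(1,1))
    (2;(1,1,1))
    (2;(1,1,2))
    (3;())
    (4;(1))


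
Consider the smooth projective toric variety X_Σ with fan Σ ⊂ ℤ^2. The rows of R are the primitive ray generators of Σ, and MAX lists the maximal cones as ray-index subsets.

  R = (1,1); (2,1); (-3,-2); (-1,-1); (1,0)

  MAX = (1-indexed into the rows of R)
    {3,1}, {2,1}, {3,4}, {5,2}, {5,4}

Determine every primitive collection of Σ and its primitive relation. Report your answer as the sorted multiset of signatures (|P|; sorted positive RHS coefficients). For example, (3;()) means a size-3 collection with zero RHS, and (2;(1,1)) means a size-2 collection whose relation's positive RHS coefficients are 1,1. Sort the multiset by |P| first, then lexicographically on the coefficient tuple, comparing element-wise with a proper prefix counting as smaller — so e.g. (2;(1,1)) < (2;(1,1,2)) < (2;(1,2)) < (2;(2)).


Σ has 5 primitive collections:

  P={1,4}:  v_{1} + v_{4} = 0 ; sig = (2;())
  P={1,5}:  v_{1} + v_{5} = v_{2} ; sig = (2;(1))
  P={2,3}:  v_{2} + v_{3} = v_{4} ; sig = (2;(1))
  P={2,4}:  v_{2} + v_{4} = v_{5} ; sig = (2;(1))
  P={3,5}:  v_{3} + v_{5} = 2·v_{4} ; sig = (2;(2))

Sorted signature multiset PRS(X):
    (2;())
    (2;(1))
    (2;(1))
    (2;(1))
    (2;(2))


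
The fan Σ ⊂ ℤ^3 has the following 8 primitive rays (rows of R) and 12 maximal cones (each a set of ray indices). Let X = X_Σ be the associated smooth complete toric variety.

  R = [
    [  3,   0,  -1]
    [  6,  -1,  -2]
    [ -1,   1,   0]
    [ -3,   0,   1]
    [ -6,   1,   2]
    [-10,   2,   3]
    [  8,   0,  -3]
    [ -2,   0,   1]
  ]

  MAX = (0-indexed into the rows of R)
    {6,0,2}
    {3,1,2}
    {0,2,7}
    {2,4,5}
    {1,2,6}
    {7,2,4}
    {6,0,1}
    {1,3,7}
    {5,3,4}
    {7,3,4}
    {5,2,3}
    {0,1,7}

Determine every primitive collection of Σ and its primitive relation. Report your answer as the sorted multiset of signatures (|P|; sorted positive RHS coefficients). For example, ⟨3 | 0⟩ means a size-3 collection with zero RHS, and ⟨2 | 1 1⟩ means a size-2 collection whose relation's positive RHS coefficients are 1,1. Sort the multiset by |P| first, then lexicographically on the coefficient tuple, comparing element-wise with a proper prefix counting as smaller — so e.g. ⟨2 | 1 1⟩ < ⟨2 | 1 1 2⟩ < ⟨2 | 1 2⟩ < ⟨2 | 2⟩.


14 minimal non-faces of Δ(Σ) (on 8 rays):

  • {0,3}:  v_{0} + v_{3} = 0 — sig = ⟨2 | 0⟩
  • {1,4}:  v_{1} + v_{4} = 0 — sig = ⟨2 | 0⟩
  • {0,4}:  v_{0} + v_{4} = v_{2} + v_{7} — sig = ⟨2 | 1 1⟩
  • {0,5}:  v_{0} + v_{5} = v_{2} + v_{4} — sig = ⟨2 | 1 1⟩
  • {1,5}:  v_{1} + v_{5} = v_{2} + v_{3} — sig = ⟨2 | 1 1⟩
  • {3,6}:  v_{3} + v_{6} = v_{1} + v_{2} — sig = ⟨2 | 1 1⟩
  • {4,6}:  v_{4} + v_{6} = v_{0} + v_{2} — sig = ⟨2 | 1 1⟩
  • {5,6}:  v_{5} + v_{6} = 2·v_{2} — sig = ⟨2 | 2⟩
  • {5,7}:  v_{5} + v_{7} = 2·v_{4} — sig = ⟨2 | 2⟩
  • {6,7}:  v_{6} + v_{7} = 2·v_{0} — sig = ⟨2 | 2⟩
  • {0,1,2}:  v_{0} + v_{1} + v_{2} = v_{6} — sig = ⟨3 | 1⟩
  • {1,2,7}:  v_{1} + v_{2} + v_{7} = v_{0} — sig = ⟨3 | 1⟩
  • {2,3,4}:  v_{2} + v_{3} + v_{4} = v_{5} — sig = ⟨3 | 1⟩
  • {2,3,7}:  v_{2} + v_{3} + v_{7} = v_{4} — sig = ⟨3 | 1⟩

Hence PRS(X_Σ) =
[⟨2 | 0⟩, ⟨2 | 0⟩, ⟨2 | 1 1⟩, ⟨2 | 1 1⟩, ⟨2 | 1 1⟩, ⟨2 | 1 1⟩, ⟨2 | 1 1⟩, ⟨2 | 2⟩, ⟨2 | 2⟩, ⟨2 | 2⟩, ⟨3 | 1⟩, ⟨3 | 1⟩, ⟨3 | 1⟩, ⟨3 | 1⟩]
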